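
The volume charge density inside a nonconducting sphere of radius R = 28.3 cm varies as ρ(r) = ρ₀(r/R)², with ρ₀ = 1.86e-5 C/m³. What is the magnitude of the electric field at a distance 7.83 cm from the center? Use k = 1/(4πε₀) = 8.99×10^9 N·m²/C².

Take a concentric spherical Gaussian surface of radius r = 7.83 cm (r < R).
Q_enc = ∫₀^r ρ(r')·4πr'² dr' = (4πρ₀/R²) ∫₀^r r'^4 dr' = 4πρ₀ r^5/(5·R²) = 1.718×10^-9 C.
Applying ∮E·dA = Q_enc/ε₀ with Φ = E(4πr²):
E = k|Q_enc|/r² = (8.99×10^9)(1.718×10^-9)/(0.0783)² = 2.52e3 N/C.

|E| ≈ 2.52e3 N/C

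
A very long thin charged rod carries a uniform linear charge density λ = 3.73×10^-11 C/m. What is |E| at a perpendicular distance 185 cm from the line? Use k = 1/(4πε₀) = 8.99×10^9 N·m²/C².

Coaxial Gaussian cylinder, radius r = 185 cm, length L.
Q_enc = λL, so λ_enc = 3.73e-11 C/m.
Since E is radial and uniform over the curved surface, Φ = E·2πrL = Q_enc/ε₀ = λ_enc L/ε₀.
E = 2k|λ_enc|/r = 2(8.99×10^9)(3.73e-11)/(1.85) = 0.363 N/C.

|E| ≈ 0.363 N/C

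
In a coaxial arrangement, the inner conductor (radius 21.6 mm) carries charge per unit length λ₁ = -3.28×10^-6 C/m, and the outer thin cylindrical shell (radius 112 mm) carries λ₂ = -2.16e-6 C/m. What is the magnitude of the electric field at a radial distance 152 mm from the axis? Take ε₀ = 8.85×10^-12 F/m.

Take a coaxial cylindrical Gaussian surface of radius r = 152 mm and length L (r > 112 mm, enclosing both).
λ_enc = λ₁ + λ₂ = (-3.28×10^-6) + (-2.16×10^-6) = -5.44×10^-6 C/m.
Gauss's law: E·2πrL = λ_enc L/ε₀.
E = |λ_enc|/(2πε₀r) = (5.44×10^-6)/(2π·8.85×10^-12·0.152) = 6.44×10^5 N/C.

E = 6.44×10^5 N/C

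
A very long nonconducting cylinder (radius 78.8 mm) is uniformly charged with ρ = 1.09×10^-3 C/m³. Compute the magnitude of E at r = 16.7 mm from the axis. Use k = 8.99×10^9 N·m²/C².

Coaxial Gaussian cylinder, radius r = 16.7 mm, length L (r < R).
Enclosed charge per unit length: λ_enc = ρ·πr² = (1.09e-3)π(0.0167)² = 9.55×10^-7 C/m.
Gauss's law: E·2πrL = λ_enc L/ε₀.
E = 2k|λ_enc|/r = 2(8.99×10^9)(9.55×10^-7)/(0.0167) = 1.03×10^6 N/C.

|E| ≈ 1.03×10^6 V/m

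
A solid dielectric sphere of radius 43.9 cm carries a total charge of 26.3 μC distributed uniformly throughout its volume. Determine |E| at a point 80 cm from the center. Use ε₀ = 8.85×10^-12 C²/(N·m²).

E ≈ 3.70×10^5 N/C

By spherical symmetry E is radial; choose a Gaussian sphere of radius r = 80 cm (r > R, so the entire charge is enclosed).
Q_enc = 26.3 μC = 2.63e-5 C.
By Gauss's law, ∮E·dA = E·4πr² = Q_enc/ε₀.
E = |Q_enc|/(4πε₀r²) = (2.63×10^-5)/(4π·8.85×10^-12·(0.8)²) = 3.70e5 N/C.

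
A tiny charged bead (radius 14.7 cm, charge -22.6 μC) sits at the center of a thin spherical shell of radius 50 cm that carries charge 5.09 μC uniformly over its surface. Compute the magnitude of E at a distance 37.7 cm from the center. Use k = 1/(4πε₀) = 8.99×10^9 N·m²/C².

1.43×10^6 N/C

Use a concentric Gaussian sphere at r = 37.7 cm (between the bodies, 14.7 cm < r < 50 cm).
Only the inner charge is enclosed; the outer shell contributes nothing inside itself. Q_enc = -22.6 μC = -2.26e-5 C.
Gauss's law: E·4πr² = Q_enc/ε₀.
E = k|Q_enc|/r² = (8.99×10^9)(2.26×10^-5)/(0.377)² = 1.43×10^6 N/C.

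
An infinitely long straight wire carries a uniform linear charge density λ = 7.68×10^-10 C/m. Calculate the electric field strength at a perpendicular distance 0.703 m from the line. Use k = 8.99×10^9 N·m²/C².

Coaxial Gaussian cylinder, radius r = 0.703 m, length L.
Q_enc = λL, so λ_enc = 7.68e-10 C/m.
Since E is radial and uniform over the curved surface, Φ = E·2πrL = Q_enc/ε₀ = λ_enc L/ε₀.
E = 2k|λ_enc|/r = 2(8.99×10^9)(7.68×10^-10)/(0.703) = 19.6 N/C.

E ≈ 19.6 V/m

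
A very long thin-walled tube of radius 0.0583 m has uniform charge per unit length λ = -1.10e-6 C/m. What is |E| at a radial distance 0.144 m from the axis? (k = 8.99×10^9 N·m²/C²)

E = 1.37×10^5 N/C

By cylindrical symmetry E is radial; use a coaxial Gaussian cylinder of radius 0.144 m and length L (r > 0.0583 m).
The full line charge is enclosed: λ_enc = -1.10e-6 C/m.
By Gauss's law (flux through the curved wall only), E·2πrL = λ_enc L/ε₀.
E = 2k|λ_enc|/r = 2(8.99×10^9)(1.10×10^-6)/(0.144) = 1.37e5 N/C.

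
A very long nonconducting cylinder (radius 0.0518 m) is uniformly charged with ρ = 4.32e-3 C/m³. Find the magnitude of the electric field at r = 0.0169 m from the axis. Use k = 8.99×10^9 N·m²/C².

E ≈ 4.12×10^6 V/m

Coaxial Gaussian cylinder, radius r = 0.0169 m, length L (r < R).
Charge inside radius r per length L is ρ·πr²·L, so λ_enc = ρπr² = 3.876e-6 C/m.
By Gauss's law (flux through the curved wall only), E·2πrL = λ_enc L/ε₀.
E = 2k|λ_enc|/r = 2(8.99×10^9)(3.876e-6)/(0.0169) = 4.12×10^6 N/C.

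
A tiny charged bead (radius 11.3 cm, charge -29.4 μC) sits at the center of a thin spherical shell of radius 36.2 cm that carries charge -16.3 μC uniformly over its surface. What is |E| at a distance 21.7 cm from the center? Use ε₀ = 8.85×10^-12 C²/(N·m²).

Use a concentric Gaussian sphere at r = 21.7 cm (between the bodies, 11.3 cm < r < 36.2 cm).
Only the inner charge is enclosed; the outer shell contributes nothing inside itself. Q_enc = -29.4 μC = -2.94×10^-5 C.
Since E is radial and uniform over the Gaussian sphere, Φ = E·4πr² = Q_enc/ε₀.
E = |Q_enc|/(4πε₀r²) = (2.94e-5)/(4π·8.85×10^-12·(0.217)²) = 5.61×10^6 N/C.

5.61e6 N/C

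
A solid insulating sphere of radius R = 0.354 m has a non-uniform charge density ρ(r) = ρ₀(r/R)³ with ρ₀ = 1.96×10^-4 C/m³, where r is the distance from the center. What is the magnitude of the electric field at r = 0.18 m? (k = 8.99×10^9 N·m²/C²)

E = 8.73e4 N/C

By spherical symmetry E is radial; choose a Gaussian sphere of radius r = 0.18 m (r < R).
Integrate the density: Q_enc = 4π ∫₀^r ρ₀(r'/R)^3 r'² dr' = 4πρ₀ r^6/(6·R³) = 3.147×10^-7 C.
Applying ∮E·dA = Q_enc/ε₀ with Φ = E(4πr²):
E = k|Q_enc|/r² = (8.99×10^9)(3.147e-7)/(0.18)² = 8.73×10^4 N/C.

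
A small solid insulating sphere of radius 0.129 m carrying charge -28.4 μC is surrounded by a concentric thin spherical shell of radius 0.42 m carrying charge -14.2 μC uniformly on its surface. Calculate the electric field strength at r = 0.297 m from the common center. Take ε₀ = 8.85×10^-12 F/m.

|E| = 2.90×10^6 N/C

Take a concentric spherical Gaussian surface of radius r = 0.297 m (between the bodies, 0.129 m < r < 0.42 m).
Only the inner charge is enclosed; the outer shell contributes nothing inside itself. Q_enc = -28.4 μC = -2.84e-5 C.
By Gauss's law, ∮E·dA = E·4πr² = Q_enc/ε₀.
E = |Q_enc|/(4πε₀r²) = (2.84e-5)/(4π·8.85×10^-12·(0.297)²) = 2.90×10^6 N/C.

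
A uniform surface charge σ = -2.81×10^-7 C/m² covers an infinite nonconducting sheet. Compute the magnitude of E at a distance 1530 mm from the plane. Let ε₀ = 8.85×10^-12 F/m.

Choose a cylindrical pillbox piercing the sheet, end faces (area A) parallel to it.
Flux Φ = 2EA and Q_enc = σA, so 2EA = σA/ε₀ ⇒ E = |σ|/(2ε₀), independent of distance.
E = |σ|/(2ε₀) = (2.81e-7)/(2·8.85×10^-12) = 1.59×10^4 N/C.

|E| ≈ 1.59×10^4 N/C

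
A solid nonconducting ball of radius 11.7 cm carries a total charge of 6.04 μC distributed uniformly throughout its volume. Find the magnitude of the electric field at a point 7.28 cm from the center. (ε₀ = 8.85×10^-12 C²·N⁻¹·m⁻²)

2.47e6 V/m

Symmetry ⇒ E = E(r) r̂. Gaussian sphere of radius r = 7.28 cm (r < R).
Only the charge within r is enclosed: Q_enc = Q·(r/R)³ = (6.04 μC)·(7.28 cm/11.7 cm)³ = 1.455×10^-6 C.
Since E is radial and uniform over the Gaussian sphere, Φ = E·4πr² = Q_enc/ε₀.
E = |Q_enc|/(4πε₀r²) = (1.455×10^-6)/(4π·8.85×10^-12·(0.0728)²) = 2.47e6 N/C.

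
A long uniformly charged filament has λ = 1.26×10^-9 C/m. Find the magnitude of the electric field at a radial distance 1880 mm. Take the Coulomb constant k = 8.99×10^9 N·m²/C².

E ≈ 12.1 N/C

Coaxial Gaussian cylinder, radius r = 1880 mm, length L.
Q_enc = λL, so λ_enc = 1.26e-9 C/m.
Since E is radial and uniform over the curved surface, Φ = E·2πrL = Q_enc/ε₀ = λ_enc L/ε₀.
E = 2k|λ_enc|/r = 2(8.99×10^9)(1.26e-9)/(1.88) = 12.1 N/C.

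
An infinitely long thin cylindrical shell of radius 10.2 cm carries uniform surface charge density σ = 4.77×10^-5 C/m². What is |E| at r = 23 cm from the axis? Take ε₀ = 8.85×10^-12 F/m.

Take a coaxial cylindrical Gaussian surface of radius r = 23 cm and length L (r > 10.2 cm).
The whole shell is enclosed: λ_enc = σ·2πR = (4.77×10^-5)·2π·(0.102) = 3.057×10^-5 C/m.
Since E is radial and uniform over the curved surface, Φ = E·2πrL = Q_enc/ε₀ = λ_enc L/ε₀.
E = |λ_enc|/(2πε₀r) = (3.057×10^-5)/(2π·8.85×10^-12·0.23) = 2.39×10^6 N/C.

E ≈ 2.39×10^6 N/C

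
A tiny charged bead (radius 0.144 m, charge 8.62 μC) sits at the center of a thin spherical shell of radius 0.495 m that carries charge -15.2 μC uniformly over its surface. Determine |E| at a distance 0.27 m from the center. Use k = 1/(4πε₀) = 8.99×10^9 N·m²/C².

E ≈ 1.06×10^6 N/C

Use a concentric Gaussian sphere at r = 0.27 m (between the bodies, 0.144 m < r < 0.495 m).
Only the inner charge is enclosed; the outer shell contributes nothing inside itself. Q_enc = 8.62 μC = 8.62×10^-6 C.
Gauss's law: E·4πr² = Q_enc/ε₀.
E = k|Q_enc|/r² = (8.99×10^9)(8.62×10^-6)/(0.27)² = 1.06×10^6 N/C.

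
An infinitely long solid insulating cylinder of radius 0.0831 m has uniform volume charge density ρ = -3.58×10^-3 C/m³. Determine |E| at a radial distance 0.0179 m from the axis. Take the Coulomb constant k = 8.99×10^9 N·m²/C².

Choose a coaxial cylinder of radius r = 0.0179 m (arbitrary length L) as the Gaussian surface (r < R).
Charge inside radius r per length L is ρ·πr²·L, so λ_enc = ρπr² = -3.604×10^-6 C/m.
By Gauss's law (flux through the curved wall only), E·2πrL = λ_enc L/ε₀.
E = 2k|λ_enc|/r = 2(8.99×10^9)(3.604×10^-6)/(0.0179) = 3.62×10^6 N/C.

3.62e6 N/C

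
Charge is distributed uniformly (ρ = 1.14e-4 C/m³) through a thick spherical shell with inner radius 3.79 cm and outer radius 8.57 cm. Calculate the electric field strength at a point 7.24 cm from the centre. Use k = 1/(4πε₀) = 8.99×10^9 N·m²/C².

2.66e5 N/C

Use a concentric Gaussian sphere at r = 7.24 cm (within the shell material, 3.79 cm < r < 8.57 cm).
Enclosed charge is the volume from a to r: Q_enc = (4π/3)ρ(r³ − a³) = 1.552×10^-7 C.
By Gauss's law, ∮E·dA = E·4πr² = Q_enc/ε₀.
E = k|Q_enc|/r² = (8.99×10^9)(1.552×10^-7)/(0.0724)² = 2.66×10^5 N/C.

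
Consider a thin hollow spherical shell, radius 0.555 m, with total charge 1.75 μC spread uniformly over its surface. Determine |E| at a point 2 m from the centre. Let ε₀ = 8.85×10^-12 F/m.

Symmetry ⇒ E = E(r) r̂. Gaussian sphere of radius r = 2 m (r > 0.555 m).
The entire shell is enclosed: Q_enc = 1.75e-6 C.
Gauss's law: E·4πr² = Q_enc/ε₀.
E = |Q_enc|/(4πε₀r²) = (1.75×10^-6)/(4π·8.85×10^-12·(2)²) = 3.93×10^3 N/C.

3.93×10^3 N/C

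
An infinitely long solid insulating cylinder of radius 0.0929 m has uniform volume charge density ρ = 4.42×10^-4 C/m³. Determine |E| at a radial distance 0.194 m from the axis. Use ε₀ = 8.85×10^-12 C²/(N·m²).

1.11×10^6 N/C

By cylindrical symmetry E is radial; use a coaxial Gaussian cylinder of radius 0.194 m and length L (r > 0.0929 m, full cross-section enclosed).
λ_enc = ρ·πR² = (4.42e-4)π(0.0929)² = 1.198e-5 C/m.
Since E is radial and uniform over the curved surface, Φ = E·2πrL = Q_enc/ε₀ = λ_enc L/ε₀.
E = |λ_enc|/(2πε₀r) = (1.198×10^-5)/(2π·8.85×10^-12·0.194) = 1.11×10^6 N/C.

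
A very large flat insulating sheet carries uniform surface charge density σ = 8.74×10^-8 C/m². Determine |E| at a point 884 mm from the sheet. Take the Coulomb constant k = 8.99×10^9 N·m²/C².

E = 4.94e3 V/m

The symmetry is planar: E is normal to the sheet and the same magnitude on both sides. Take a pillbox straddling the sheet with end-cap area A.
Flux Φ = 2EA and Q_enc = σA, so 2EA = σA/ε₀ ⇒ E = |σ|/(2ε₀), independent of distance.
E = 2πk|σ| = 2π(8.99×10^9)(8.74×10^-8) = 4.94×10^3 N/C.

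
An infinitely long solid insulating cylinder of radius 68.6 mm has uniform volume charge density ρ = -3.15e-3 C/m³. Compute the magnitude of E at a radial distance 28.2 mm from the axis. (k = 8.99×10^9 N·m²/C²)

Choose a coaxial cylinder of radius r = 28.2 mm (arbitrary length L) as the Gaussian surface (r < R).
Enclosed charge per unit length: λ_enc = ρ·πr² = (-3.15×10^-3)π(0.0282)² = -7.87×10^-6 C/m.
Gauss's law: E·2πrL = λ_enc L/ε₀.
E = 2k|λ_enc|/r = 2(8.99×10^9)(7.87e-6)/(0.0282) = 5.02e6 N/C.

5.02e6 N/C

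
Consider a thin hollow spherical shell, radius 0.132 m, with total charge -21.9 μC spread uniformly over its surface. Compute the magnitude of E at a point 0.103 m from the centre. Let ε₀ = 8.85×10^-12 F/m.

Take a concentric spherical Gaussian surface of radius r = 0.103 m (inside the shell, r < 0.132 m).
No charge lies within this surface, so Q_enc = 0 and Gauss's law gives E·4πr² = 0 ⇒ E = 0.

E = 0 (no enclosed charge)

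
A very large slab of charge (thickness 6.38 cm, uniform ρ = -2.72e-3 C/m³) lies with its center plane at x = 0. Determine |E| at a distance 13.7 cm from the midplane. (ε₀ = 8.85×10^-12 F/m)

|E| = 9.80×10^6 N/C

The point |x| = 13.7 cm lies outside the slab (half-thickness 0.0319 m). A symmetric pillbox spanning the full slab encloses Q_enc = ρ·d·A.
Flux = 2EA ⇒ E = |ρ|d/(2ε₀), independent of distance outside.
E = (2.72×10^-3)(0.0638)/(2·8.85×10^-12) = 9.80e6 N/C.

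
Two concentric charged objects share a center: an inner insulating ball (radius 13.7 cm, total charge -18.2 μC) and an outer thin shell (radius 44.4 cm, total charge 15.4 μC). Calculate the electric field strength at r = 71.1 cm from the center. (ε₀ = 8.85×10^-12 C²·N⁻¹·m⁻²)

By spherical symmetry E is radial; choose a Gaussian sphere of radius r = 71.1 cm (r > 44.4 cm, enclosing both).
Q_enc = (-18.2 μC) + (15.4 μC) = -2.80×10^-6 C.
Applying ∮E·dA = Q_enc/ε₀ with Φ = E(4πr²):
E = |Q_enc|/(4πε₀r²) = (2.80e-6)/(4π·8.85×10^-12·(0.711)²) = 4.98×10^4 N/C.

E = 4.98×10^4 N/C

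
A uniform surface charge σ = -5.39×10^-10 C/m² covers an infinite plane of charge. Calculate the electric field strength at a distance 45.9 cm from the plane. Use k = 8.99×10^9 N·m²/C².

By planar symmetry E is perpendicular to the sheet and uniform; use a Gaussian pillbox with flat faces of area A on each side of the sheet.
Only the two end caps contribute flux: Φ = 2EA. With Q_enc = σA, Gauss's law gives E = |σ|/(2ε₀).
E = 2πk|σ| = 2π(8.99×10^9)(5.39e-10) = 30.4 N/C.

E = 30.4 N/C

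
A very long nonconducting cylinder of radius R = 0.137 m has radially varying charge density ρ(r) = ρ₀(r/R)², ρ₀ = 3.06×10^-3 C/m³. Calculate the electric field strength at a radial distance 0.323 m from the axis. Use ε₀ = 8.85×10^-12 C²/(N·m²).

E = 5.02×10^6 N/C

Take a coaxial cylindrical Gaussian surface of radius r = 0.323 m and length L (r > R, full charge per length enclosed).
λ_enc = 2π ∫₀^R ρ₀(r'/R)^2 r' dr' = 2πρ₀R²/4 = 9.022e-5 C/m.
Since E is radial and uniform over the curved surface, Φ = E·2πrL = Q_enc/ε₀ = λ_enc L/ε₀.
E = |λ_enc|/(2πε₀r) = (9.022×10^-5)/(2π·8.85×10^-12·0.323) = 5.02×10^6 N/C.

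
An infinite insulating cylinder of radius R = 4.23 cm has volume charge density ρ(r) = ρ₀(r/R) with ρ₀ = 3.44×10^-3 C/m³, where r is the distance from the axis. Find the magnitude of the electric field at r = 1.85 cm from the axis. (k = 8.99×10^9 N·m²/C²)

|E| = 1.05e6 N/C

By cylindrical symmetry E is radial; use a coaxial Gaussian cylinder of radius 1.85 cm and length L (r < R).
Integrating ρ over the cross-section to radius r: λ_enc = (2πρ₀/R) ∫₀^r r'^2 dr' = 2πρ₀ r^3/(3·R) = 1.078×10^-6 C/m.
Gauss's law: E·2πrL = λ_enc L/ε₀.
E = 2k|λ_enc|/r = 2(8.99×10^9)(1.078×10^-6)/(0.0185) = 1.05e6 N/C.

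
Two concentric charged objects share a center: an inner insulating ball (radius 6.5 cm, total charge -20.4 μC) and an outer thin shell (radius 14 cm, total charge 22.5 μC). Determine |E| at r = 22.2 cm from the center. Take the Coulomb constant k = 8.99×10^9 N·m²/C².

3.83e5 V/m

Symmetry ⇒ E = E(r) r̂. Gaussian sphere of radius r = 22.2 cm (r > 14 cm, enclosing both).
Q_enc = (-20.4 μC) + (22.5 μC) = 2.10e-6 C.
Applying ∮E·dA = Q_enc/ε₀ with Φ = E(4πr²):
E = k|Q_enc|/r² = (8.99×10^9)(2.10×10^-6)/(0.222)² = 3.83×10^5 N/C.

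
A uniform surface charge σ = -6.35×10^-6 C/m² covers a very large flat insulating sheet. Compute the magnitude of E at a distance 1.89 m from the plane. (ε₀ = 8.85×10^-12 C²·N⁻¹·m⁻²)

By planar symmetry E is perpendicular to the sheet and uniform; use a Gaussian pillbox with flat faces of area A on each side of the sheet.
Flux Φ = 2EA and Q_enc = σA, so 2EA = σA/ε₀ ⇒ E = |σ|/(2ε₀), independent of distance.
E = |σ|/(2ε₀) = (6.35×10^-6)/(2·8.85×10^-12) = 3.59×10^5 N/C.

E ≈ 3.59×10^5 N/C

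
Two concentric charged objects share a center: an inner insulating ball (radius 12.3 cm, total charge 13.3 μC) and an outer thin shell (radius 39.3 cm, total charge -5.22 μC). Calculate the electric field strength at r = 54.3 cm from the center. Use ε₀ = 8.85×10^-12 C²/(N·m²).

By spherical symmetry E is radial; choose a Gaussian sphere of radius r = 54.3 cm (r > 39.3 cm, enclosing both).
Q_enc = (13.3 μC) + (-5.22 μC) = 8.08e-6 C.
Applying ∮E·dA = Q_enc/ε₀ with Φ = E(4πr²):
E = |Q_enc|/(4πε₀r²) = (8.08e-6)/(4π·8.85×10^-12·(0.543)²) = 2.46e5 N/C.

|E| ≈ 2.46×10^5 V/m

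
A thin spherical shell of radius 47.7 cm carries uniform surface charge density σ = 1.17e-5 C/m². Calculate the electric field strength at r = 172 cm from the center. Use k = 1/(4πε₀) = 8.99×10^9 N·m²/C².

E ≈ 1.02×10^5 N/C

Use a concentric Gaussian sphere at r = 172 cm (r > 47.7 cm).
The entire shell is enclosed: Q_enc = σ·4πR² = (1.17×10^-5)·4π·(0.477)² = 3.345×10^-5 C.
Gauss's law: E·4πr² = Q_enc/ε₀.
E = k|Q_enc|/r² = (8.99×10^9)(3.345×10^-5)/(1.72)² = 1.02×10^5 N/C.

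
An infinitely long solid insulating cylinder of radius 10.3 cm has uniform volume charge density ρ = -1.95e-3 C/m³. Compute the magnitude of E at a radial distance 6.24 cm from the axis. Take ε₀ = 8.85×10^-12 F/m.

Coaxial Gaussian cylinder, radius r = 6.24 cm, length L (r < R).
Enclosed charge per unit length: λ_enc = ρ·πr² = (-1.95×10^-3)π(0.0624)² = -2.385×10^-5 C/m.
Since E is radial and uniform over the curved surface, Φ = E·2πrL = Q_enc/ε₀ = λ_enc L/ε₀.
E = |λ_enc|/(2πε₀r) = (2.385×10^-5)/(2π·8.85×10^-12·0.0624) = 6.87×10^6 N/C.

E = 6.87e6 N/C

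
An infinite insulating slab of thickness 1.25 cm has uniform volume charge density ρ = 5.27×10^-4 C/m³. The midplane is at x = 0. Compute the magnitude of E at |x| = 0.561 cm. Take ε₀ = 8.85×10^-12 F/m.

E = 3.34×10^5 N/C

By symmetry E is perpendicular to the slab. A Gaussian pillbox from −0.561 cm to +0.561 cm (face area A) lies entirely within the slab.
Q_enc = ρ·(2x)·A and flux = 2EA, so 2EA = 2ρxA/ε₀ ⇒ E = |ρ|x/ε₀.
E = (5.27×10^-4)(0.00561)/(8.85×10^-12) = 3.34×10^5 N/C.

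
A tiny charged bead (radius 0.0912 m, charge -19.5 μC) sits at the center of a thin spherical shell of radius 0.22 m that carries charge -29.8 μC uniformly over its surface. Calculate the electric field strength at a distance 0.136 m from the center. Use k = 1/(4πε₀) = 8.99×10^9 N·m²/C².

By spherical symmetry E is radial; choose a Gaussian sphere of radius r = 0.136 m (between the bodies, 0.0912 m < r < 0.22 m).
The shell at 0.22 m lies outside the Gaussian surface, so Q_enc = -19.5 μC = -1.95e-5 C.
Since E is radial and uniform over the Gaussian sphere, Φ = E·4πr² = Q_enc/ε₀.
E = k|Q_enc|/r² = (8.99×10^9)(1.95×10^-5)/(0.136)² = 9.48×10^6 N/C.

E = 9.48×10^6 N/C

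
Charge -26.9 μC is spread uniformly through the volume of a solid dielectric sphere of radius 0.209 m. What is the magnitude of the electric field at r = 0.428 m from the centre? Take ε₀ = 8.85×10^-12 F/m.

|E| = 1.32×10^6 N/C

Take a concentric spherical Gaussian surface of radius r = 0.428 m (r > R, so the entire charge is enclosed).
Q_enc = -26.9 μC = -2.69×10^-5 C.
Since E is radial and uniform over the Gaussian sphere, Φ = E·4πr² = Q_enc/ε₀.
E = |Q_enc|/(4πε₀r²) = (2.69×10^-5)/(4π·8.85×10^-12·(0.428)²) = 1.32e6 N/C.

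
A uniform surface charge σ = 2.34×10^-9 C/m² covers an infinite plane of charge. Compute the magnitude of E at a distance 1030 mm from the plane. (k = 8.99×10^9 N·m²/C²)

The symmetry is planar: E is normal to the sheet and the same magnitude on both sides. Take a pillbox straddling the sheet with end-cap area A.
Flux Φ = 2EA and Q_enc = σA, so 2EA = σA/ε₀ ⇒ E = |σ|/(2ε₀), independent of distance.
E = 2πk|σ| = 2π(8.99×10^9)(2.34×10^-9) = 132 N/C.

E = 132 N/C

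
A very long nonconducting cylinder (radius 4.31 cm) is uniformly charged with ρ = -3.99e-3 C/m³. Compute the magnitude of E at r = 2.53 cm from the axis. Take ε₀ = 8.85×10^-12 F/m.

Take a coaxial cylindrical Gaussian surface of radius r = 2.53 cm and length L (r < R).
Charge inside radius r per length L is ρ·πr²·L, so λ_enc = ρπr² = -8.023e-6 C/m.
Gauss's law: E·2πrL = λ_enc L/ε₀.
E = |λ_enc|/(2πε₀r) = (8.023×10^-6)/(2π·8.85×10^-12·0.0253) = 5.70e6 N/C.

E ≈ 5.70×10^6 N/C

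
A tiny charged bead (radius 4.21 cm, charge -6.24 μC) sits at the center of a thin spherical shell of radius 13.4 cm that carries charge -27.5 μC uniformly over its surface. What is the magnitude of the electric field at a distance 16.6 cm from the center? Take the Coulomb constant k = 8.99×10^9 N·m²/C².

Symmetry ⇒ E = E(r) r̂. Gaussian sphere of radius r = 16.6 cm (r > 13.4 cm, enclosing both).
Q_enc = (-6.24 μC) + (-27.5 μC) = -3.374e-5 C.
Gauss's law: E·4πr² = Q_enc/ε₀.
E = k|Q_enc|/r² = (8.99×10^9)(3.374e-5)/(0.166)² = 1.10×10^7 N/C.

|E| = 1.10×10^7 N/C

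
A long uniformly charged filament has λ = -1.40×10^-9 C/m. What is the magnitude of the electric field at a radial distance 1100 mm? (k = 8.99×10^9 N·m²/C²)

Choose a coaxial cylinder of radius r = 1100 mm (arbitrary length L) as the Gaussian surface.
Q_enc = λL, so λ_enc = -1.40×10^-9 C/m.
Gauss's law: E·2πrL = λ_enc L/ε₀.
E = 2k|λ_enc|/r = 2(8.99×10^9)(1.40e-9)/(1.1) = 22.9 N/C.

E ≈ 22.9 N/C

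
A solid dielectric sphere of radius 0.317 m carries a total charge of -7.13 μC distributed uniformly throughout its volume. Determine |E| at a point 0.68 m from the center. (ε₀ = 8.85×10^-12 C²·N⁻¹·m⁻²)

Take a concentric spherical Gaussian surface of radius r = 0.68 m (r > R, so the entire charge is enclosed).
Q_enc = -7.13 μC = -7.13×10^-6 C.
Applying ∮E·dA = Q_enc/ε₀ with Φ = E(4πr²):
E = |Q_enc|/(4πε₀r²) = (7.13×10^-6)/(4π·8.85×10^-12·(0.68)²) = 1.39×10^5 N/C.

|E| ≈ 1.39e5 V/m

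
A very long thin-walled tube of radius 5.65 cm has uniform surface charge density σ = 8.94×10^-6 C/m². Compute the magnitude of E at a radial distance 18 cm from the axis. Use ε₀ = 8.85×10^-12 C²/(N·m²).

By cylindrical symmetry E is radial; use a coaxial Gaussian cylinder of radius 18 cm and length L (r > 5.65 cm).
The whole shell is enclosed: λ_enc = σ·2πR = (8.94×10^-6)·2π·(0.0565) = 3.174×10^-6 C/m.
By Gauss's law (flux through the curved wall only), E·2πrL = λ_enc L/ε₀.
E = |λ_enc|/(2πε₀r) = (3.174×10^-6)/(2π·8.85×10^-12·0.18) = 3.17×10^5 N/C.

|E| ≈ 3.17×10^5 N/C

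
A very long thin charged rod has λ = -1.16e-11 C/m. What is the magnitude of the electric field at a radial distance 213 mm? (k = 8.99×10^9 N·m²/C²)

Coaxial Gaussian cylinder, radius r = 213 mm, length L.
Q_enc = λL, so λ_enc = -1.16×10^-11 C/m.
Since E is radial and uniform over the curved surface, Φ = E·2πrL = Q_enc/ε₀ = λ_enc L/ε₀.
E = 2k|λ_enc|/r = 2(8.99×10^9)(1.16×10^-11)/(0.213) = 0.979 N/C.

0.979 N/C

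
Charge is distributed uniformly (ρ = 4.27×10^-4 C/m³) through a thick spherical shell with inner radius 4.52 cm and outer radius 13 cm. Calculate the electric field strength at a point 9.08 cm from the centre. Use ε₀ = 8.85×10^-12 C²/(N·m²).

Symmetry ⇒ E = E(r) r̂. Gaussian sphere of radius r = 9.08 cm (within the shell material, 4.52 cm < r < 13 cm).
Enclosed charge is the volume from a to r: Q_enc = (4π/3)ρ(r³ − a³) = 1.174×10^-6 C.
Gauss's law: E·4πr² = Q_enc/ε₀.
E = |Q_enc|/(4πε₀r²) = (1.174e-6)/(4π·8.85×10^-12·(0.0908)²) = 1.28×10^6 N/C.

|E| = 1.28e6 V/m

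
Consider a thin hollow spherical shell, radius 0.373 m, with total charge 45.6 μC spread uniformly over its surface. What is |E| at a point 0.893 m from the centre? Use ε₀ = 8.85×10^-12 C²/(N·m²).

Symmetry ⇒ E = E(r) r̂. Gaussian sphere of radius r = 0.893 m (r > 0.373 m).
The entire shell is enclosed: Q_enc = 4.56×10^-5 C.
Gauss's law: E·4πr² = Q_enc/ε₀.
E = |Q_enc|/(4πε₀r²) = (4.56×10^-5)/(4π·8.85×10^-12·(0.893)²) = 5.14×10^5 N/C.

E ≈ 5.14e5 V/m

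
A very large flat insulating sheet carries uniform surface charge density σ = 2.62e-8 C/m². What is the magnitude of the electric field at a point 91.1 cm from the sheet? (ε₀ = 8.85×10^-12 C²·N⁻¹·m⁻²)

By planar symmetry E is perpendicular to the sheet and uniform; use a Gaussian pillbox with flat faces of area A on each side of the sheet.
Flux Φ = 2EA and Q_enc = σA, so 2EA = σA/ε₀ ⇒ E = |σ|/(2ε₀), independent of distance.
E = |σ|/(2ε₀) = (2.62e-8)/(2·8.85×10^-12) = 1.48×10^3 N/C.

|E| ≈ 1.48×10^3 V/m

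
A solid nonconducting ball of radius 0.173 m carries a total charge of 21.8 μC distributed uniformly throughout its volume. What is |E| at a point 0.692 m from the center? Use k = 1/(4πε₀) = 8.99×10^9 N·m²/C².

E ≈ 4.09×10^5 N/C

Symmetry ⇒ E = E(r) r̂. Gaussian sphere of radius r = 0.692 m (r > R, so the entire charge is enclosed).
Q_enc = 21.8 μC = 2.18e-5 C.
By Gauss's law, ∮E·dA = E·4πr² = Q_enc/ε₀.
E = k|Q_enc|/r² = (8.99×10^9)(2.18×10^-5)/(0.692)² = 4.09e5 N/C.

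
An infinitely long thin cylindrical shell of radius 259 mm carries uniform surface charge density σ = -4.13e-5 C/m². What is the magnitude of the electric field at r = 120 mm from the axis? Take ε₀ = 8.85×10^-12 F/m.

Take a coaxial cylindrical Gaussian surface of radius r = 120 mm and length L (r < 259 mm, inside the shell).
All the surface charge lies outside this cylinder: Q_enc = 0, hence E = 0.

|E| = 0 N/C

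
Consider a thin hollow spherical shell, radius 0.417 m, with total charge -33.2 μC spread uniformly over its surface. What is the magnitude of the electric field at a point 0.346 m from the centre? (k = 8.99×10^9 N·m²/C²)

E = 0 (no enclosed charge)

By spherical symmetry E is radial; choose a Gaussian sphere of radius r = 0.346 m (inside the shell, r < 0.417 m).
All the charge is outside the Gaussian surface: Q_enc = 0, hence E = 0 everywhere inside the shell.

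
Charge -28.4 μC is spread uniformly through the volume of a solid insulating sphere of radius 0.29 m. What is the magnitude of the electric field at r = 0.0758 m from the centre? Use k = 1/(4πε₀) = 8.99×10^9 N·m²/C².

7.94×10^5 V/m

Use a concentric Gaussian sphere at r = 0.0758 m (r < R).
For a uniform sphere the enclosed fraction is (r/R)³, so Q_enc = (-28.4 μC)(0.0758/0.29)³ = -5.071×10^-7 C.
Gauss's law: E·4πr² = Q_enc/ε₀.
E = k|Q_enc|/r² = (8.99×10^9)(5.071×10^-7)/(0.0758)² = 7.94×10^5 N/C.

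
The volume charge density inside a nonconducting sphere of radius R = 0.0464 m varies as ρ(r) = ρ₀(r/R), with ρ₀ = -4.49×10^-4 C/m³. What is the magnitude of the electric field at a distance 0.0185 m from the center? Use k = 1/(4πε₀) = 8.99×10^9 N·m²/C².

|E| ≈ 9.35e4 V/m

Use a concentric Gaussian sphere at r = 0.0185 m (r < R).
Integrate the density: Q_enc = 4π ∫₀^r ρ₀(r'/R)^1 r'² dr' = 4πρ₀ r^4/(4·R) = -3.561e-9 C.
Applying ∮E·dA = Q_enc/ε₀ with Φ = E(4πr²):
E = k|Q_enc|/r² = (8.99×10^9)(3.561×10^-9)/(0.0185)² = 9.35×10^4 N/C.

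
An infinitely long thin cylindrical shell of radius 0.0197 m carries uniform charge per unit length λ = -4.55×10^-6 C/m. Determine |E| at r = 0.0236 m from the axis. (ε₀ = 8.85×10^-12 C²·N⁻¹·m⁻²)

Coaxial Gaussian cylinder, radius r = 0.0236 m, length L (r > 0.0197 m).
The full line charge is enclosed: λ_enc = -4.55×10^-6 C/m.
Gauss's law: E·2πrL = λ_enc L/ε₀.
E = |λ_enc|/(2πε₀r) = (4.55×10^-6)/(2π·8.85×10^-12·0.0236) = 3.47×10^6 N/C.

|E| ≈ 3.47×10^6 N/C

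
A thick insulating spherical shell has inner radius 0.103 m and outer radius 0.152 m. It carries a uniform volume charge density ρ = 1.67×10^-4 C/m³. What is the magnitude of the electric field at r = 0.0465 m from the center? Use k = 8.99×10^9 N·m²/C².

|E| = 0 N/C

Symmetry ⇒ E = E(r) r̂. Gaussian sphere of radius r = 0.0465 m (r < 0.103 m, inside the empty cavity).
No charge is enclosed, so by Gauss's law E·4πr² = 0 ⇒ E = 0.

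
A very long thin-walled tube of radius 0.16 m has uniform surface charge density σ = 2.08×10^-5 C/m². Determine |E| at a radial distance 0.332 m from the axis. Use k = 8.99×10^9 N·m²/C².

Take a coaxial cylindrical Gaussian surface of radius r = 0.332 m and length L (r > 0.16 m).
The whole shell is enclosed: λ_enc = σ·2πR = (2.08×10^-5)·2π·(0.16) = 2.091×10^-5 C/m.
By Gauss's law (flux through the curved wall only), E·2πrL = λ_enc L/ε₀.
E = 2k|λ_enc|/r = 2(8.99×10^9)(2.091×10^-5)/(0.332) = 1.13×10^6 N/C.

1.13×10^6 N/C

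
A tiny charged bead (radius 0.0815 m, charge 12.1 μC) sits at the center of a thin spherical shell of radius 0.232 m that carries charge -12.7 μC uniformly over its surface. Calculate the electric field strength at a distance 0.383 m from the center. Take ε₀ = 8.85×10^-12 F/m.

Use a concentric Gaussian sphere at r = 0.383 m (r > 0.232 m, enclosing both).
Q_enc = (12.1 μC) + (-12.7 μC) = -6.00×10^-7 C.
Since E is radial and uniform over the Gaussian sphere, Φ = E·4πr² = Q_enc/ε₀.
E = |Q_enc|/(4πε₀r²) = (6.00e-7)/(4π·8.85×10^-12·(0.383)²) = 3.68e4 N/C.

E ≈ 3.68e4 N/C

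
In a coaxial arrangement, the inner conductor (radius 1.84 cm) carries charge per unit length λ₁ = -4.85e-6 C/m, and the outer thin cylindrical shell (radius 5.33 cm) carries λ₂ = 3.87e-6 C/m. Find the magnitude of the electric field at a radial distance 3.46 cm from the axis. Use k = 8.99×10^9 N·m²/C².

Take a coaxial cylindrical Gaussian surface of radius r = 3.46 cm and length L (between the conductors, 1.84 cm < r < 5.33 cm).
The shell at 5.33 cm lies outside the Gaussian surface, so λ_enc = λ₁ = -4.85×10^-6 C/m.
Gauss's law: E·2πrL = λ_enc L/ε₀.
E = 2k|λ_enc|/r = 2(8.99×10^9)(4.85e-6)/(0.0346) = 2.52×10^6 N/C.

2.52e6 V/m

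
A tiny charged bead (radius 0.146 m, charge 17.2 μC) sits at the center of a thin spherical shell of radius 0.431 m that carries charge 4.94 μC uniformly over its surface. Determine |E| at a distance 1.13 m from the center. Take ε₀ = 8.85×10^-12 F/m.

Use a concentric Gaussian sphere at r = 1.13 m (r > 0.431 m, enclosing both).
Q_enc = (17.2 μC) + (4.94 μC) = 2.214e-5 C.
Since E is radial and uniform over the Gaussian sphere, Φ = E·4πr² = Q_enc/ε₀.
E = |Q_enc|/(4πε₀r²) = (2.214e-5)/(4π·8.85×10^-12·(1.13)²) = 1.56e5 N/C.

|E| ≈ 1.56×10^5 N/C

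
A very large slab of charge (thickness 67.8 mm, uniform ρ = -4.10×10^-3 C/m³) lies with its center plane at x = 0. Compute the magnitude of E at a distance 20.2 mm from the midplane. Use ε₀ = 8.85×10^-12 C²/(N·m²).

By symmetry E is perpendicular to the slab. A Gaussian pillbox from −20.2 mm to +20.2 mm (face area A) lies entirely within the slab.
Q_enc = ρ·(2x)·A and flux = 2EA, so 2EA = 2ρxA/ε₀ ⇒ E = |ρ|x/ε₀.
E = (4.10×10^-3)(0.0202)/(8.85×10^-12) = 9.36×10^6 N/C.

E ≈ 9.36×10^6 N/C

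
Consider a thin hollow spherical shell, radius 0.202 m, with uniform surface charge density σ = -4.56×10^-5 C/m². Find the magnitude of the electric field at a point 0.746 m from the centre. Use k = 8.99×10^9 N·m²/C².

Symmetry ⇒ E = E(r) r̂. Gaussian sphere of radius r = 0.746 m (r > 0.202 m).
The entire shell is enclosed: Q_enc = σ·4πR² = (-4.56×10^-5)·4π·(0.202)² = -2.338e-5 C.
Gauss's law: E·4πr² = Q_enc/ε₀.
E = k|Q_enc|/r² = (8.99×10^9)(2.338e-5)/(0.746)² = 3.78×10^5 N/C.

|E| ≈ 3.78×10^5 N/C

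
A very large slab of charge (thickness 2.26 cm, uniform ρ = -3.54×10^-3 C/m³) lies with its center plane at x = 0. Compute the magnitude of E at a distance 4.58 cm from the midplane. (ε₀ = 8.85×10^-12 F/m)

E ≈ 4.52e6 N/C

The point |x| = 4.58 cm lies outside the slab (half-thickness 0.0113 m). A symmetric pillbox spanning the full slab encloses Q_enc = ρ·d·A.
Flux = 2EA ⇒ E = |ρ|d/(2ε₀), independent of distance outside.
E = (3.54×10^-3)(0.0226)/(2·8.85×10^-12) = 4.52e6 N/C.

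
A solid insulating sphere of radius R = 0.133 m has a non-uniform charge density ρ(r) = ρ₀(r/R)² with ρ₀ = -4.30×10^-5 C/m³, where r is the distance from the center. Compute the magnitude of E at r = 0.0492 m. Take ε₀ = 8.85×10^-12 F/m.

Use a concentric Gaussian sphere at r = 0.0492 m (r < R).
Q_enc = ∫₀^r ρ(r')·4πr'² dr' = (4πρ₀/R²) ∫₀^r r'^4 dr' = 4πρ₀ r^5/(5·R²) = -1.761×10^-9 C.
Since E is radial and uniform over the Gaussian sphere, Φ = E·4πr² = Q_enc/ε₀.
E = |Q_enc|/(4πε₀r²) = (1.761×10^-9)/(4π·8.85×10^-12·(0.0492)²) = 6.54e3 N/C.

E = 6.54×10^3 V/m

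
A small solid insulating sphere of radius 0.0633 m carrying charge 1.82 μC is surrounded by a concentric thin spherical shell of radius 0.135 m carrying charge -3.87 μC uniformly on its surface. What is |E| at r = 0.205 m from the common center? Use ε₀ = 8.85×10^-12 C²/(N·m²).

Take a concentric spherical Gaussian surface of radius r = 0.205 m (r > 0.135 m, enclosing both).
Q_enc = (1.82 μC) + (-3.87 μC) = -2.05e-6 C.
Since E is radial and uniform over the Gaussian sphere, Φ = E·4πr² = Q_enc/ε₀.
E = |Q_enc|/(4πε₀r²) = (2.05×10^-6)/(4π·8.85×10^-12·(0.205)²) = 4.39e5 N/C.

E ≈ 4.39e5 N/C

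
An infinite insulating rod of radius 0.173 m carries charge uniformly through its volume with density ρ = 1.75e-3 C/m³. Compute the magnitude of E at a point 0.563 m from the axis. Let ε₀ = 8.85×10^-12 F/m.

Take a coaxial cylindrical Gaussian surface of radius r = 0.563 m and length L (r > 0.173 m, full cross-section enclosed).
λ_enc = ρ·πR² = (1.75×10^-3)π(0.173)² = 1.645×10^-4 C/m.
Applying ∮E·dA = Q_enc/ε₀ with the end caps contributing no flux:
E = |λ_enc|/(2πε₀r) = (1.645×10^-4)/(2π·8.85×10^-12·0.563) = 5.26e6 N/C.

5.26×10^6 N/C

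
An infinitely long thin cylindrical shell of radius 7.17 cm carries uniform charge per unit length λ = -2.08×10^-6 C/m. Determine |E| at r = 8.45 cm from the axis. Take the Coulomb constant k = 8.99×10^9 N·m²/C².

Take a coaxial cylindrical Gaussian surface of radius r = 8.45 cm and length L (r > 7.17 cm).
The full line charge is enclosed: λ_enc = -2.08e-6 C/m.
Since E is radial and uniform over the curved surface, Φ = E·2πrL = Q_enc/ε₀ = λ_enc L/ε₀.
E = 2k|λ_enc|/r = 2(8.99×10^9)(2.08×10^-6)/(0.0845) = 4.43e5 N/C.

|E| ≈ 4.43e5 V/m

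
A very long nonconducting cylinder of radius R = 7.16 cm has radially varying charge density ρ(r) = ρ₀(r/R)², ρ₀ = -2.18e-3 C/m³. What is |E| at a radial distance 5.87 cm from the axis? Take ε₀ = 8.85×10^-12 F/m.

Choose a coaxial cylinder of radius r = 5.87 cm (arbitrary length L) as the Gaussian surface (r < R).
λ_enc = ∫₀^r ρ(r')·2πr' dr' = (2πρ₀/R²)·r^4/4 = -7.931e-6 C/m.
Applying ∮E·dA = Q_enc/ε₀ with the end caps contributing no flux:
E = |λ_enc|/(2πε₀r) = (7.931×10^-6)/(2π·8.85×10^-12·0.0587) = 2.43×10^6 N/C.

|E| ≈ 2.43e6 N/C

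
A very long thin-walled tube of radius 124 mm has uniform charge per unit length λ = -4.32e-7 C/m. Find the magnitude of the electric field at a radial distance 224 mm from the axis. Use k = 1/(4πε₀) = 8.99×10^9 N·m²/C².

Take a coaxial cylindrical Gaussian surface of radius r = 224 mm and length L (r > 124 mm).
The full line charge is enclosed: λ_enc = -4.32×10^-7 C/m.
Since E is radial and uniform over the curved surface, Φ = E·2πrL = Q_enc/ε₀ = λ_enc L/ε₀.
E = 2k|λ_enc|/r = 2(8.99×10^9)(4.32×10^-7)/(0.224) = 3.47×10^4 N/C.

|E| = 3.47×10^4 N/C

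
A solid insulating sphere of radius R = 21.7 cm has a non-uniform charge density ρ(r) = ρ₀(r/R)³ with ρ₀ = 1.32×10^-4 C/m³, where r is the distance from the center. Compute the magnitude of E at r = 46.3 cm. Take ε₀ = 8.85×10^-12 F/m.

1.18e5 V/m

Symmetry ⇒ E = E(r) r̂. Gaussian sphere of radius r = 46.3 cm (r > R, all charge enclosed).
Q_enc = 4π ∫₀^R ρ₀(r'/R)^3 r'² dr' = 4πρ₀R³/6 = 2.825e-6 C.
Since E is radial and uniform over the Gaussian sphere, Φ = E·4πr² = Q_enc/ε₀.
E = |Q_enc|/(4πε₀r²) = (2.825e-6)/(4π·8.85×10^-12·(0.463)²) = 1.18e5 N/C.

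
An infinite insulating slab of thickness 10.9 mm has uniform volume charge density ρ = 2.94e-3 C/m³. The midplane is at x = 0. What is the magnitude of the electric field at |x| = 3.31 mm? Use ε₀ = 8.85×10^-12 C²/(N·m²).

By symmetry E is perpendicular to the slab. A Gaussian pillbox from −3.31 mm to +3.31 mm (face area A) lies entirely within the slab.
Q_enc = ρ·(2x)·A and flux = 2EA, so 2EA = 2ρxA/ε₀ ⇒ E = |ρ|x/ε₀.
E = (2.94e-3)(0.00331)/(8.85×10^-12) = 1.10e6 N/C.

|E| = 1.10e6 N/C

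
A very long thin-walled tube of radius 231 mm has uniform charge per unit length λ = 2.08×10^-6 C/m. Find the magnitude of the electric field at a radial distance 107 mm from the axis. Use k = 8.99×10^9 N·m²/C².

|E| = 0 N/C

Coaxial Gaussian cylinder, radius r = 107 mm, length L (r < 231 mm, inside the shell).
All the surface charge lies outside this cylinder: Q_enc = 0, hence E = 0.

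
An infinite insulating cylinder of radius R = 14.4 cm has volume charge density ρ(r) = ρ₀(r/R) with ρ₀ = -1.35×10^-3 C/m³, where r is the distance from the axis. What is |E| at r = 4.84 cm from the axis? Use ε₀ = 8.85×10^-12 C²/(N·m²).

Take a coaxial cylindrical Gaussian surface of radius r = 4.84 cm and length L (r < R).
Integrating ρ over the cross-section to radius r: λ_enc = (2πρ₀/R) ∫₀^r r'^2 dr' = 2πρ₀ r^3/(3·R) = -2.226×10^-6 C/m.
Applying ∮E·dA = Q_enc/ε₀ with the end caps contributing no flux:
E = |λ_enc|/(2πε₀r) = (2.226e-6)/(2π·8.85×10^-12·0.0484) = 8.27×10^5 N/C.

E ≈ 8.27×10^5 N/C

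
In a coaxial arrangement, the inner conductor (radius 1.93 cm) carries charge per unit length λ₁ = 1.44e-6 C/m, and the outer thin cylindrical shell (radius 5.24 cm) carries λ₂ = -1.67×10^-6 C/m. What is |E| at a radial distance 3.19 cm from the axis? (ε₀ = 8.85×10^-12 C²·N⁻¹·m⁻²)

Choose a coaxial cylinder of radius r = 3.19 cm (arbitrary length L) as the Gaussian surface (between the conductors, 1.93 cm < r < 5.24 cm).
The shell at 5.24 cm lies outside the Gaussian surface, so λ_enc = λ₁ = 1.44×10^-6 C/m.
Since E is radial and uniform over the curved surface, Φ = E·2πrL = Q_enc/ε₀ = λ_enc L/ε₀.
E = |λ_enc|/(2πε₀r) = (1.44×10^-6)/(2π·8.85×10^-12·0.0319) = 8.12×10^5 N/C.

|E| ≈ 8.12×10^5 V/m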